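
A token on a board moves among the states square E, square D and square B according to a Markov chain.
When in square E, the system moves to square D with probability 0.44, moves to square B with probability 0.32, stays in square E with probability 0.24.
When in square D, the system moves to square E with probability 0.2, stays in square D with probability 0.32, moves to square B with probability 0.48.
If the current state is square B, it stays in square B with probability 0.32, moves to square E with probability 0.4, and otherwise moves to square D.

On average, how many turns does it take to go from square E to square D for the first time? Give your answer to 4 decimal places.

Let t(s) be the expected number of turns to first reach square D from state s, with t(square D) = 0. Conditioning on the first turn:
t(square E) = 1 + 0.24·t(square E) + 0.32·t(square B)
t(square B) = 1 + 0.4·t(square E) + 0.32·t(square B)
Solving: t(square E) = 2.5720, t(square B) = 2.9835.
Expected turns from square E to square D: 2.5720.

2.5720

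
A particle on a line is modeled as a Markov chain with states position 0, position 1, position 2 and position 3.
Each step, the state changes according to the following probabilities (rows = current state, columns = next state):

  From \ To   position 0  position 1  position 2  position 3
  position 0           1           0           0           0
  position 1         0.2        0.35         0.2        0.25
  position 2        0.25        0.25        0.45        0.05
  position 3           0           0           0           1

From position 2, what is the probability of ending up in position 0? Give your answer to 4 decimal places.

0.6911

Let h(s) be the probability of absorption at position 0 starting from transient state s. Then h(position 0) = 1 and h(position 3) = 0. By first-step analysis:
h(position 1) = 0.2·1 + 0.35·h(position 1) + 0.2·h(position 2) + 0.25·0
h(position 2) = 0.25·1 + 0.25·h(position 1) + 0.45·h(position 2) + 0.05·0
Solving: h(position 1) = 0.5203, h(position 2) = 0.6911.
Starting from position 2, the probability is 0.6911.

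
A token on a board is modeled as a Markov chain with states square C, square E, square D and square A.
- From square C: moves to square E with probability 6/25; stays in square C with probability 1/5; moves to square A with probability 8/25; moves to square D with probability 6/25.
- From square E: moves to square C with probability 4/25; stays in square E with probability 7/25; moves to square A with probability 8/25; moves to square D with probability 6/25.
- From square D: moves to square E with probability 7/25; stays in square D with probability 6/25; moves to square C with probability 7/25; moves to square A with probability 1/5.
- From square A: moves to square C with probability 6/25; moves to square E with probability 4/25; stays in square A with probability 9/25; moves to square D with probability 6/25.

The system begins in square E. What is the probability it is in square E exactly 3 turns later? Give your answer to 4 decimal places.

0.2347

Propagate the distribution vector 3 turns from square E.
After 0 turns: (0.0000, 1.0000, 0.0000, 0.0000)
After 1 turn: (0.1600, 0.2800, 0.2400, 0.3200)
After 2 turns: (0.2208, 0.2352, 0.2400, 0.3040)
After 3 turns: (0.2220, 0.2347, 0.2400, 0.3034)
P(in square E after 3 turns) = 0.2347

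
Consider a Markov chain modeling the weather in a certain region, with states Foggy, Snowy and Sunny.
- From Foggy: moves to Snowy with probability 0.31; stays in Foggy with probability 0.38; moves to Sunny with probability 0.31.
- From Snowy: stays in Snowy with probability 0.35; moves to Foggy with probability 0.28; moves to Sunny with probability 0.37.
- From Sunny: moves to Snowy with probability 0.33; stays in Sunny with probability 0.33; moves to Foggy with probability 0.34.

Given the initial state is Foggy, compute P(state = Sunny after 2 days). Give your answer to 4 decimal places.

0.3348

Sum over the intermediate state after 1 day:
P = P(Foggy→Foggy)·P(Foggy→Sunny) + P(Foggy→Snowy)·P(Snowy→Sunny) + P(Foggy→Sunny)·P(Sunny→Sunny)
  = 0.38×0.31 + 0.31×0.37 + 0.31×0.33
  = 0.1178 + 0.1147 + 0.1023 = 0.3348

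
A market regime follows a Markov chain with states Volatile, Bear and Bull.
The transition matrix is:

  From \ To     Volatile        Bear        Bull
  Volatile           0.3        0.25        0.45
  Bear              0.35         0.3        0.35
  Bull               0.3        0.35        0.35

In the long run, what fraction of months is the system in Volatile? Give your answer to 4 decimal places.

Let the stationary distribution be π with π = πP and π_1 + π_2 + π_3 = 1.
π_1 = 0.3·π_1 + 0.35·π_2 + 0.3·π_3
π_2 = 0.25·π_1 + 0.3·π_2 + 0.35·π_3
Solving with the normalization constraint gives π = (0.3152, 0.3033, 0.3815).
So the stationary probability of Volatile is 0.3152.

0.3152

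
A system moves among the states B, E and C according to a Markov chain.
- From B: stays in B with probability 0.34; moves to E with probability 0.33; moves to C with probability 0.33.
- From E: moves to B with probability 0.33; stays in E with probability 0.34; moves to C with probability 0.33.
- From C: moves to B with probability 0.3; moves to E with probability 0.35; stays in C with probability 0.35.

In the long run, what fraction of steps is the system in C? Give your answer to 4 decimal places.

Let the stationary distribution be π with π = πP and π_1 + π_2 + π_3 = 1.
π_1 = 0.34·π_1 + 0.33·π_2 + 0.3·π_3
π_2 = 0.33·π_1 + 0.34·π_2 + 0.35·π_3
Solving with the normalization constraint gives π = (0.3231, 0.3401, 0.3367).
So the stationary probability of C is 0.3367.

0.3367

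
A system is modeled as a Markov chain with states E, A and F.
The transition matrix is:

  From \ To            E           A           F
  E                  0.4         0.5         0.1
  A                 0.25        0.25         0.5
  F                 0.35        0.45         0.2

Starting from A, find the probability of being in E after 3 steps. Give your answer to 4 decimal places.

Propagate the distribution vector 3 steps from A.
After 0 steps: (0.0000, 1.0000, 0.0000)
After 1 step: (0.2500, 0.2500, 0.5000)
After 2 steps: (0.3375, 0.4125, 0.2500)
After 3 steps: (0.3256, 0.3844, 0.2900)
P(in E after 3 steps) = 0.3256

0.3256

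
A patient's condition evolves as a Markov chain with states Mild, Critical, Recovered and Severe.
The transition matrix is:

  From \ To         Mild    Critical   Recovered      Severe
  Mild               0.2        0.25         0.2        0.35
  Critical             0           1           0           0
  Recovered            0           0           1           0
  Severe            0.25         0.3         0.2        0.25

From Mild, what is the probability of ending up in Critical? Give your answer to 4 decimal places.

Let h(s) be the probability of absorption at Critical starting from transient state s. Then h(Critical) = 1 and h(Recovered) = 0. By first-step analysis:
h(Mild) = 0.2·h(Mild) + 0.25·1 + 0.2·0 + 0.35·h(Severe)
h(Severe) = 0.25·h(Mild) + 0.3·1 + 0.2·0 + 0.25·h(Severe)
Solving: h(Mild) = 0.5707, h(Severe) = 0.5902.
Starting from Mild, the probability is 0.5707.

0.5707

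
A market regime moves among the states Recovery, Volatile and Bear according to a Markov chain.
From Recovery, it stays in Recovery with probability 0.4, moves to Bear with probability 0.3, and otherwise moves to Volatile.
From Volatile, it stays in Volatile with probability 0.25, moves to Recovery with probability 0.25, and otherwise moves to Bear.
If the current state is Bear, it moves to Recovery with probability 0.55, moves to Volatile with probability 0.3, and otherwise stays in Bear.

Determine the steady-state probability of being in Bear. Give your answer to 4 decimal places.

Let the stationary distribution be π with π = πP and π_1 + π_2 + π_3 = 1.
π_1 = 0.4·π_1 + 0.25·π_2 + 0.55·π_3
π_2 = 0.3·π_1 + 0.25·π_2 + 0.3·π_3
Solving with the normalization constraint gives π = (0.4037, 0.2857, 0.3106).
So the stationary probability of Bear is 0.3106.

0.3106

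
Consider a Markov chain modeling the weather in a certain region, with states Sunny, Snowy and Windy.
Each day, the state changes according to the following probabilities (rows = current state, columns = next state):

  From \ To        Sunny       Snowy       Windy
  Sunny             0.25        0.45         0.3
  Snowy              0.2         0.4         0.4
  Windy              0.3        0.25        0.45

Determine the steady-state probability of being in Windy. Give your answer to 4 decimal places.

Let the stationary distribution be π with π = πP and π_1 + π_2 + π_3 = 1.
π_1 = 0.25·π_1 + 0.2·π_2 + 0.3·π_3
π_2 = 0.45·π_1 + 0.4·π_2 + 0.25·π_3
Solving with the normalization constraint gives π = (0.2521, 0.3534, 0.3945).
So the stationary probability of Windy is 0.3945.

0.3945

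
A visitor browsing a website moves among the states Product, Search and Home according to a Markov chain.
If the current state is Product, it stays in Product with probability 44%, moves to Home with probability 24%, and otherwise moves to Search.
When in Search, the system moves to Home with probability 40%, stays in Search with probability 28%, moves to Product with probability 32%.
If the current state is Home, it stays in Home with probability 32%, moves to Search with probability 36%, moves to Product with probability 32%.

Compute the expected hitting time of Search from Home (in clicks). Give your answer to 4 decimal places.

Let t(s) be the expected number of clicks to first reach Search from state s, with t(Search) = 0. Conditioning on the first click:
t(Product) = 1 + 0.44·t(Product) + 0.24·t(Home)
t(Home) = 1 + 0.32·t(Product) + 0.32·t(Home)
Solving: t(Product) = 3.0263, t(Home) = 2.8947.
Expected clicks from Home to Search: 2.8947.

2.8947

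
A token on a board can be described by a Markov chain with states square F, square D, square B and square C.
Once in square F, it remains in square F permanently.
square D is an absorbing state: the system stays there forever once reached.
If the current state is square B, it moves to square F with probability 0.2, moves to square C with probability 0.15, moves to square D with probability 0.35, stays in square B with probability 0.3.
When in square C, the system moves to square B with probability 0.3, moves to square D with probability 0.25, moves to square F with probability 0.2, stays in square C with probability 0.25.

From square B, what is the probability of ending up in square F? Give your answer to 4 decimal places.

0.3750

Let h(s) be the probability of absorption at square F starting from transient state s. Then h(square F) = 1 and h(square D) = 0. By first-step analysis:
h(square B) = 0.2·1 + 0.35·0 + 0.3·h(square B) + 0.15·h(square C)
h(square C) = 0.2·1 + 0.25·0 + 0.3·h(square B) + 0.25·h(square C)
Solving: h(square B) = 0.3750, h(square C) = 0.4167.
Starting from square B, the probability is 0.3750.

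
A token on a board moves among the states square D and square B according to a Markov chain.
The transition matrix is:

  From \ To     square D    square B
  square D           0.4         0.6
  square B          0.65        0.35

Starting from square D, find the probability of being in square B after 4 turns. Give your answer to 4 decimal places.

Propagate the distribution vector 4 turns from square D.
After 0 turns: (1.0000, 0.0000)
After 1 turn: (0.4000, 0.6000)
After 2 turns: (0.5500, 0.4500)
After 3 turns: (0.5125, 0.4875)
After 4 turns: (0.5219, 0.4781)
P(in square B after 4 turns) = 0.4781

0.4781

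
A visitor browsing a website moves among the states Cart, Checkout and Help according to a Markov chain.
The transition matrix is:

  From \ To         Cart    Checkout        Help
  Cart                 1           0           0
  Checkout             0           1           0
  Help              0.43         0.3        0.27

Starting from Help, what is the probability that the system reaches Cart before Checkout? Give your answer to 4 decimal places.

Let h(s) be the probability of absorption at Cart starting from transient state s. Then h(Cart) = 1 and h(Checkout) = 0. By first-step analysis:
h(Help) = 0.43·1 + 0.3·0 + 0.27·h(Help)
Solving: h(Help) = 0.5890.
Starting from Help, the probability is 0.5890.

0.5890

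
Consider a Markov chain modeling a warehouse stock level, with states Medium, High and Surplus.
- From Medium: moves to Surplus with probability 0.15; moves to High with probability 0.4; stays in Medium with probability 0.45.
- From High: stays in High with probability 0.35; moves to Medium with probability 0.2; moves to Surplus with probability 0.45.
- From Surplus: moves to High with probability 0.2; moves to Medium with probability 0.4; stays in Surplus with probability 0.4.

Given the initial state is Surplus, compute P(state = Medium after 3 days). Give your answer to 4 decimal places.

Propagate the distribution vector 3 days from Surplus.
After 0 days: (0.0000, 0.0000, 1.0000)
After 1 day: (0.4000, 0.2000, 0.4000)
After 2 days: (0.3800, 0.3100, 0.3100)
After 3 days: (0.3570, 0.3225, 0.3205)
P(in Medium after 3 days) = 0.3570

0.3570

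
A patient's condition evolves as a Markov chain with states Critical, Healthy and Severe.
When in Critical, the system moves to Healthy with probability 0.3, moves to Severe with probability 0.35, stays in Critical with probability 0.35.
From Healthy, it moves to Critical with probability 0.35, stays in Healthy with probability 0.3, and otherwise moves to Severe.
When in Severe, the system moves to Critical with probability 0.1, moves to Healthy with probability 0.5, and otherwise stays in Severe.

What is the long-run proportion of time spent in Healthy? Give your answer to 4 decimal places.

0.3737

Let the stationary distribution be π with π = πP and π_1 + π_2 + π_3 = 1.
π_1 = 0.35·π_1 + 0.35·π_2 + 0.1·π_3
π_2 = 0.3·π_1 + 0.3·π_2 + 0.5·π_3
Solving with the normalization constraint gives π = (0.2579, 0.3737, 0.3684).
So the stationary probability of Healthy is 0.3737.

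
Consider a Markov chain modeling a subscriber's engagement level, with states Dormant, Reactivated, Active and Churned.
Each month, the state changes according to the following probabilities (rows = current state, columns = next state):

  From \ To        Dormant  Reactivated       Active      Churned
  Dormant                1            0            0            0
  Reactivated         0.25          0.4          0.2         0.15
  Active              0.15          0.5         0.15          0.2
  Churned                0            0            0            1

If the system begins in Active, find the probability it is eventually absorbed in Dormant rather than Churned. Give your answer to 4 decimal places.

0.5244

Let h(s) be the probability of absorption at Dormant starting from transient state s. Then h(Dormant) = 1 and h(Churned) = 0. By first-step analysis:
h(Reactivated) = 0.25·1 + 0.4·h(Reactivated) + 0.2·h(Active) + 0.15·0
h(Active) = 0.15·1 + 0.5·h(Reactivated) + 0.15·h(Active) + 0.2·0
Solving: h(Reactivated) = 0.5915, h(Active) = 0.5244.
Starting from Active, the probability is 0.5244.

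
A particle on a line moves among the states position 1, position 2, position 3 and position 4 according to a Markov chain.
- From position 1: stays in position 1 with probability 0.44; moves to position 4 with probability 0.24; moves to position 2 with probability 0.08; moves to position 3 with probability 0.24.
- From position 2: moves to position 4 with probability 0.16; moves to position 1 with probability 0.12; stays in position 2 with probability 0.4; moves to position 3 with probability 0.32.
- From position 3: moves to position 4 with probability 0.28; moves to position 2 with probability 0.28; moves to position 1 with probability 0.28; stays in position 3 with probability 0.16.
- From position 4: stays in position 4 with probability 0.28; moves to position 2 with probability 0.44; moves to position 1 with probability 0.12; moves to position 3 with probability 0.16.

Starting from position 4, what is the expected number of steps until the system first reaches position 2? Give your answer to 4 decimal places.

Let t(s) be the expected number of steps to first reach position 2 from state s, with t(position 2) = 0. Conditioning on the first step:
t(position 1) = 1 + 0.44·t(position 1) + 0.24·t(position 3) + 0.24·t(position 4)
t(position 3) = 1 + 0.28·t(position 1) + 0.16·t(position 3) + 0.28·t(position 4)
t(position 4) = 1 + 0.12·t(position 1) + 0.16·t(position 3) + 0.28·t(position 4)
Solving: t(position 1) = 4.6803, t(position 3) = 3.7514, t(position 4) = 3.0026.
Expected steps from position 4 to position 2: 3.0026.

3.0026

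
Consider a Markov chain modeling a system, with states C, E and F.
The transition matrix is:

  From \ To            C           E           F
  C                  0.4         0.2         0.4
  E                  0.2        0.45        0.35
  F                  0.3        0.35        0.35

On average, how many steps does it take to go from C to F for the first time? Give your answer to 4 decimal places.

Let t(s) be the expected number of steps to first reach F from state s, with t(F) = 0. Conditioning on the first step:
t(C) = 1 + 0.4·t(C) + 0.2·t(E)
t(E) = 1 + 0.2·t(C) + 0.45·t(E)
Solving: t(C) = 2.5862, t(E) = 2.7586.
Expected steps from C to F: 2.5862.

2.5862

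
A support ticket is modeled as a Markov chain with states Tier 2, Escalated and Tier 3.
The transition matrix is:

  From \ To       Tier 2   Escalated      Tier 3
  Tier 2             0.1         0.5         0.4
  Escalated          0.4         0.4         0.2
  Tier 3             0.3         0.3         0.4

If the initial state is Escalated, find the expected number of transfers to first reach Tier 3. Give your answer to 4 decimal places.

3.8235

Let t(s) be the expected number of transfers to first reach Tier 3 from state s, with t(Tier 3) = 0. Conditioning on the first transfer:
t(Tier 2) = 1 + 0.1·t(Tier 2) + 0.5·t(Escalated)
t(Escalated) = 1 + 0.4·t(Tier 2) + 0.4·t(Escalated)
Solving: t(Tier 2) = 3.2353, t(Escalated) = 3.8235.
Expected transfers from Escalated to Tier 3: 3.8235.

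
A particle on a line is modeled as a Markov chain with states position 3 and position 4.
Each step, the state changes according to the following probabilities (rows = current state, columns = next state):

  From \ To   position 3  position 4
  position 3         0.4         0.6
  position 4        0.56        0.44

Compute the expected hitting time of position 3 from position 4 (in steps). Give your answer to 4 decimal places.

1.7857

Let t(s) be the expected number of steps to first reach position 3 from state s, with t(position 3) = 0. Conditioning on the first step:
t(position 4) = 1 + 0.44·t(position 4)
Solving: t(position 4) = 1.7857.
Expected steps from position 4 to position 3: 1.7857.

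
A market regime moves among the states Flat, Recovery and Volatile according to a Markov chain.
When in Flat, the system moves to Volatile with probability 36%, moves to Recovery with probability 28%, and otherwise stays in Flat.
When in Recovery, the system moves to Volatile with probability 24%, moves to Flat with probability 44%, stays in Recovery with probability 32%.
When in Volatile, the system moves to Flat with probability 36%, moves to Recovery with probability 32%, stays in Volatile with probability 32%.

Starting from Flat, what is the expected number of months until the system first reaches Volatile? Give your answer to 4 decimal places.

Let t(s) be the expected number of months to first reach Volatile from state s, with t(Volatile) = 0. Conditioning on the first month:
t(Flat) = 1 + 0.36·t(Flat) + 0.28·t(Recovery)
t(Recovery) = 1 + 0.44·t(Flat) + 0.32·t(Recovery)
Solving: t(Flat) = 3.0769, t(Recovery) = 3.4615.
Expected months from Flat to Volatile: 3.0769.

3.0769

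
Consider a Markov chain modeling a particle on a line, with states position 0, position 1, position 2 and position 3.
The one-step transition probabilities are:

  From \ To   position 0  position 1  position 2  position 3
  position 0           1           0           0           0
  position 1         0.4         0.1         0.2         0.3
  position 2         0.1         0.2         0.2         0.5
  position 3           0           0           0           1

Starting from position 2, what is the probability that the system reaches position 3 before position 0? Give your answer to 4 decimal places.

Let h(s) be the probability of absorption at position 3 starting from transient state s. Then h(position 3) = 1 and h(position 0) = 0. By first-step analysis:
h(position 1) = 0.4·0 + 0.1·h(position 1) + 0.2·h(position 2) + 0.3·1
h(position 2) = 0.1·0 + 0.2·h(position 1) + 0.2·h(position 2) + 0.5·1
Solving: h(position 1) = 0.5000, h(position 2) = 0.7500.
Starting from position 2, the probability is 0.7500.

0.7500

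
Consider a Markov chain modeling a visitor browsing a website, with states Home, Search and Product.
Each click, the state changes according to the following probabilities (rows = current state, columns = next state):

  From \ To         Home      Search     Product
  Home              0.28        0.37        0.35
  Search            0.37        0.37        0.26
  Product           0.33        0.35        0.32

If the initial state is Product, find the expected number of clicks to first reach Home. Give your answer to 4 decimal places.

Let t(s) be the expected number of clicks to first reach Home from state s, with t(Home) = 0. Conditioning on the first click:
t(Search) = 1 + 0.37·t(Search) + 0.26·t(Product)
t(Product) = 1 + 0.35·t(Search) + 0.32·t(Product)
Solving: t(Search) = 2.7860, t(Product) = 2.9046.
Expected clicks from Product to Home: 2.9046.

2.9046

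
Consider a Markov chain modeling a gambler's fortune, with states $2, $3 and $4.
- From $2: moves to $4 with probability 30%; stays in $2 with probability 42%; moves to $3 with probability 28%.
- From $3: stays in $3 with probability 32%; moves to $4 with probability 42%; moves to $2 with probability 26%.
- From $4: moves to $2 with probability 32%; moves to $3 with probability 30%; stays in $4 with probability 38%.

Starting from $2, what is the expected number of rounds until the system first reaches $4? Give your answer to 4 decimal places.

2.9851

Let t(s) be the expected number of rounds to first reach $4 from state s, with t($4) = 0. Conditioning on the first round:
t($2) = 1 + 0.42·t($2) + 0.28·t($3)
t($3) = 1 + 0.26·t($2) + 0.32·t($3)
Solving: t($2) = 2.9851, t($3) = 2.6119.
Expected rounds from $2 to $4: 2.9851.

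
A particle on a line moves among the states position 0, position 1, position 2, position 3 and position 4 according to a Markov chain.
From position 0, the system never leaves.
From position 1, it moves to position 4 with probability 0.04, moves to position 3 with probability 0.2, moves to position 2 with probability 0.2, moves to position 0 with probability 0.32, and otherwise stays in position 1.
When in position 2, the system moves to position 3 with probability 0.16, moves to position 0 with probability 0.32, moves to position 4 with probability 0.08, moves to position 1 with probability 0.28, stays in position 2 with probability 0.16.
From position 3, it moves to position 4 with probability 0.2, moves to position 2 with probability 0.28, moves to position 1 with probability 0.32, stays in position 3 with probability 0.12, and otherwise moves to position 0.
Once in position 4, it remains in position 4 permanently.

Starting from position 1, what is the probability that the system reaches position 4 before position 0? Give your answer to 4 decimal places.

0.2165

Let h(s) be the probability of absorption at position 4 starting from transient state s. Then h(position 4) = 1 and h(position 0) = 0. By first-step analysis:
h(position 1) = 0.32·0 + 0.24·h(position 1) + 0.2·h(position 2) + 0.2·h(position 3) + 0.04·1
h(position 2) = 0.32·0 + 0.28·h(position 1) + 0.16·h(position 2) + 0.16·h(position 3) + 0.08·1
h(position 3) = 0.08·0 + 0.32·h(position 1) + 0.28·h(position 2) + 0.12·h(position 3) + 0.2·1
Solving: h(position 1) = 0.2165, h(position 2) = 0.2403, h(position 3) = 0.3824.
Starting from position 1, the probability is 0.2165.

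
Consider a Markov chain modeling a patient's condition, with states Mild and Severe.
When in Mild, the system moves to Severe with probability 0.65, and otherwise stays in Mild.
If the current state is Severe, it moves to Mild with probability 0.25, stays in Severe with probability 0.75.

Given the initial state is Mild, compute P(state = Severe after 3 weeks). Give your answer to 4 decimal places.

Propagate the distribution vector 3 weeks from Mild.
After 0 weeks: (1.0000, 0.0000)
After 1 week: (0.3500, 0.6500)
After 2 weeks: (0.2850, 0.7150)
After 3 weeks: (0.2785, 0.7215)
P(in Severe after 3 weeks) = 0.7215

0.7215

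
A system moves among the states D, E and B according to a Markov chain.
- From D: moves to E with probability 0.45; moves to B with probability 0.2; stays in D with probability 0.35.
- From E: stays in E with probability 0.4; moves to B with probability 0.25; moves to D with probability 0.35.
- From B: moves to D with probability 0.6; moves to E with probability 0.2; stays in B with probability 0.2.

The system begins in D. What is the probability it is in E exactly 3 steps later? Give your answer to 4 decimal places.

0.3755

Propagate the distribution vector 3 steps from D.
After 0 steps: (1.0000, 0.0000, 0.0000)
After 1 step: (0.3500, 0.4500, 0.2000)
After 2 steps: (0.4000, 0.3775, 0.2225)
After 3 steps: (0.4056, 0.3755, 0.2189)
P(in E after 3 steps) = 0.3755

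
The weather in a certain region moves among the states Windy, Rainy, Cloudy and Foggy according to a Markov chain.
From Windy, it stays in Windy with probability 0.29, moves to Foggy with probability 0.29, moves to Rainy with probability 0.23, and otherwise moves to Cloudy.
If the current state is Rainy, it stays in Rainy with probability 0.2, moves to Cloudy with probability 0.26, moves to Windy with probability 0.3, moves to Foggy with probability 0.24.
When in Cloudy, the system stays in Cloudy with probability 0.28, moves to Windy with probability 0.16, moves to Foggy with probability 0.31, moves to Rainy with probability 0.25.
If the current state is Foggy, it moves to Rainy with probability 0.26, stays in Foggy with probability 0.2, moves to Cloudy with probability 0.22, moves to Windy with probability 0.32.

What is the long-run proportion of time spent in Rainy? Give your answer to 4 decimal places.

0.2354

Let the stationary distribution be π with π = πP and π_1 + π_2 + π_3 + π_4 = 1.
π_1 = 0.29·π_1 + 0.3·π_2 + 0.16·π_3 + 0.32·π_4
π_2 = 0.23·π_1 + 0.2·π_2 + 0.25·π_3 + 0.26·π_4
π_3 = 0.19·π_1 + 0.26·π_2 + 0.28·π_3 + 0.22·π_4
Solving with the normalization constraint gives π = (0.2695, 0.2354, 0.2355, 0.2596).
So the stationary probability of Rainy is 0.2354.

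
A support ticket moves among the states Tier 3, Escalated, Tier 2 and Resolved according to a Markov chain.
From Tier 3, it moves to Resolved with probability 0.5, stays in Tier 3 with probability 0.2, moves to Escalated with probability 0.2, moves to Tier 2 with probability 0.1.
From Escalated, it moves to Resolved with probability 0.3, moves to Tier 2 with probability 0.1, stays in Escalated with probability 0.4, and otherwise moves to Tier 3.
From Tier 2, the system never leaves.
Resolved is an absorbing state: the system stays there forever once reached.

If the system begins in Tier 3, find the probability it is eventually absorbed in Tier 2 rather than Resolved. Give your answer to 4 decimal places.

0.1818

Let h(s) be the probability of absorption at Tier 2 starting from transient state s. Then h(Tier 2) = 1 and h(Resolved) = 0. By first-step analysis:
h(Tier 3) = 0.2·h(Tier 3) + 0.2·h(Escalated) + 0.1·1 + 0.5·0
h(Escalated) = 0.2·h(Tier 3) + 0.4·h(Escalated) + 0.1·1 + 0.3·0
Solving: h(Tier 3) = 0.1818, h(Escalated) = 0.2273.
Starting from Tier 3, the probability is 0.1818.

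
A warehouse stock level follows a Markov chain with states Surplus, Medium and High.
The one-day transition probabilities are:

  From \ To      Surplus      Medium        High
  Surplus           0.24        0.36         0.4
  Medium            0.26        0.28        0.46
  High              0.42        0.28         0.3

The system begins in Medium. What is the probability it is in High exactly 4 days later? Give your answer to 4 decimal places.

Propagate the distribution vector 4 days from Medium.
After 0 days: (0.0000, 1.0000, 0.0000)
After 1 day: (0.2600, 0.2800, 0.4600)
After 2 days: (0.3284, 0.3008, 0.3708)
After 3 days: (0.3128, 0.3063, 0.3810)
After 4 days: (0.3147, 0.3050, 0.3803)
P(in High after 4 days) = 0.3803

0.3803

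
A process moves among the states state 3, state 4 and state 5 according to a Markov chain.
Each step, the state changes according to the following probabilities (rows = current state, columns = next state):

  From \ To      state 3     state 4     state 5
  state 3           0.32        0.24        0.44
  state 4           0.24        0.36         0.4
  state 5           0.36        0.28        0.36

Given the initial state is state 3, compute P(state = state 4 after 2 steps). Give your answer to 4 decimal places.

Sum over the intermediate state after 1 step:
P = P(state 3→state 3)·P(state 3→state 4) + P(state 3→state 4)·P(state 4→state 4) + P(state 3→state 5)·P(state 5→state 4)
  = 0.32×0.24 + 0.24×0.36 + 0.44×0.28
  = 0.0768 + 0.0864 + 0.1232 = 0.2864

0.2864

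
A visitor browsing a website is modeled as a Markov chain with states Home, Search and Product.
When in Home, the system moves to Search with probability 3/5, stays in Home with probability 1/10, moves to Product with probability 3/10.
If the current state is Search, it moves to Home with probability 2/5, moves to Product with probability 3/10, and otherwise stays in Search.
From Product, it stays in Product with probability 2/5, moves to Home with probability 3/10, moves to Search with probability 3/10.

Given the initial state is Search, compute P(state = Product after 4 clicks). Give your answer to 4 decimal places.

0.3333

Propagate the distribution vector 4 clicks from Search.
After 0 clicks: (0.0000, 1.0000, 0.0000)
After 1 click: (0.4000, 0.3000, 0.3000)
After 2 clicks: (0.2500, 0.4200, 0.3300)
After 3 clicks: (0.2920, 0.3750, 0.3330)
After 4 clicks: (0.2791, 0.3876, 0.3333)
P(in Product after 4 clicks) = 0.3333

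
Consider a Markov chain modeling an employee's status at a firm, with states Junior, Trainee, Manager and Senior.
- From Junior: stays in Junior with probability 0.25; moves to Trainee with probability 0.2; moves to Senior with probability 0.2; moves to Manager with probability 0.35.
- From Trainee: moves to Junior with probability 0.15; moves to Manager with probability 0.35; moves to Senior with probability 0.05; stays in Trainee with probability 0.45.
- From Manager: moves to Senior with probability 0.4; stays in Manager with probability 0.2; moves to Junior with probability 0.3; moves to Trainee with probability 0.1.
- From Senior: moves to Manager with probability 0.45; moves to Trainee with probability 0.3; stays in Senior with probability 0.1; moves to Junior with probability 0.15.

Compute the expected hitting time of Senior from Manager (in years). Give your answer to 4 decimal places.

Let t(s) be the expected number of years to first reach Senior from state s, with t(Senior) = 0. Conditioning on the first year:
t(Junior) = 1 + 0.25·t(Junior) + 0.2·t(Trainee) + 0.35·t(Manager)
t(Trainee) = 1 + 0.15·t(Junior) + 0.45·t(Trainee) + 0.35·t(Manager)
t(Manager) = 1 + 0.3·t(Junior) + 0.1·t(Trainee) + 0.2·t(Manager)
Solving: t(Junior) = 4.4061, t(Trainee) = 5.2874, t(Manager) = 3.5632.
Expected years from Manager to Senior: 3.5632.

3.5632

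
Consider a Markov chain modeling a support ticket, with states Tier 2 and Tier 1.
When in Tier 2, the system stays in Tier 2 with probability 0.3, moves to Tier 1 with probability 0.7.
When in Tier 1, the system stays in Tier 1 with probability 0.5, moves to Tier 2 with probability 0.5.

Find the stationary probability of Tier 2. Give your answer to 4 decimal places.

Let the stationary distribution be π with π = πP and π_1 + π_2 = 1.
π_1 = 0.3·π_1 + 0.5·π_2
Solving with the normalization constraint gives π = (0.4167, 0.5833).
So the stationary probability of Tier 2 is 0.4167.

0.4167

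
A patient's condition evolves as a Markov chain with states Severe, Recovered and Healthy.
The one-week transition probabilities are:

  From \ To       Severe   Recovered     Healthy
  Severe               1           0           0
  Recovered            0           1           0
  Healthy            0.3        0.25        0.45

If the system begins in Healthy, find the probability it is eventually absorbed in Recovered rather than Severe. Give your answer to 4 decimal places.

Let h(s) be the probability of absorption at Recovered starting from transient state s. Then h(Recovered) = 1 and h(Severe) = 0. By first-step analysis:
h(Healthy) = 0.3·0 + 0.25·1 + 0.45·h(Healthy)
Solving: h(Healthy) = 0.4545.
Starting from Healthy, the probability is 0.4545.

0.4545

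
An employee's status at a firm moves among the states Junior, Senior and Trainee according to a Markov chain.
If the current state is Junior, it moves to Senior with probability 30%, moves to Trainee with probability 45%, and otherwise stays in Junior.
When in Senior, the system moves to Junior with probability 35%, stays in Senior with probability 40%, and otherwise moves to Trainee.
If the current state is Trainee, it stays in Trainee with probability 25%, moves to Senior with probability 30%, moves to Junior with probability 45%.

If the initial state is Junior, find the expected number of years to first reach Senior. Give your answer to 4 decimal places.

Let t(s) be the expected number of years to first reach Senior from state s, with t(Senior) = 0. Conditioning on the first year:
t(Junior) = 1 + 0.25·t(Junior) + 0.45·t(Trainee)
t(Trainee) = 1 + 0.45·t(Junior) + 0.25·t(Trainee)
Solving: t(Junior) = 3.3333, t(Trainee) = 3.3333.
Expected years from Junior to Senior: 3.3333.

3.3333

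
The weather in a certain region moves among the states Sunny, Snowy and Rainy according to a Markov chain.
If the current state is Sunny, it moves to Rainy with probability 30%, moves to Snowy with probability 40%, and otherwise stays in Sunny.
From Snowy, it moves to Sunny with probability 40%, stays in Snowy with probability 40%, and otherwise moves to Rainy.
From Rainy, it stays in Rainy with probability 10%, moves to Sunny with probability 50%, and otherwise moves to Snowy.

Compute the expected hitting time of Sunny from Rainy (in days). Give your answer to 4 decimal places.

2.1739

Let t(s) be the expected number of days to first reach Sunny from state s, with t(Sunny) = 0. Conditioning on the first day:
t(Snowy) = 1 + 0.4·t(Snowy) + 0.2·t(Rainy)
t(Rainy) = 1 + 0.4·t(Snowy) + 0.1·t(Rainy)
Solving: t(Snowy) = 2.3913, t(Rainy) = 2.1739.
Expected days from Rainy to Sunny: 2.1739.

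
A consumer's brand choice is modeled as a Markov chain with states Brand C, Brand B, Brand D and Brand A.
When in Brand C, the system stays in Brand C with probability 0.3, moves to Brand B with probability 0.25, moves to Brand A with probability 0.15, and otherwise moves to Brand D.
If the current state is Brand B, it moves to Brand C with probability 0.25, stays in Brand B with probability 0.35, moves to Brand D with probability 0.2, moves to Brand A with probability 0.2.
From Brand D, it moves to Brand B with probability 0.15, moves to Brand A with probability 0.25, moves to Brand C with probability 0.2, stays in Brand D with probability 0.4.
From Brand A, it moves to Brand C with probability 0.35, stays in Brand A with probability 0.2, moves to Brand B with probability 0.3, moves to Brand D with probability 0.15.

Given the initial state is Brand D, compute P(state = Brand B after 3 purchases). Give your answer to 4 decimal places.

0.2555

Propagate the distribution vector 3 purchases from Brand D.
After 0 purchases: (0.0000, 0.0000, 1.0000, 0.0000)
After 1 purchase: (0.2000, 0.1500, 0.4000, 0.2500)
After 2 purchases: (0.2650, 0.2375, 0.2875, 0.2100)
After 3 purchases: (0.2699, 0.2555, 0.2735, 0.2011)
P(in Brand B after 3 purchases) = 0.2555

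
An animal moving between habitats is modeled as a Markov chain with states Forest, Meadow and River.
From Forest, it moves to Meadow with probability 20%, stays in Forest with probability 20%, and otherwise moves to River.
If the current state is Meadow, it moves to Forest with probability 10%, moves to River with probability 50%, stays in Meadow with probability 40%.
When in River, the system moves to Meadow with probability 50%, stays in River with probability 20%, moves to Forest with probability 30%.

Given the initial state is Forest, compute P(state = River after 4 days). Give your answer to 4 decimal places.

Propagate the distribution vector 4 days from Forest.
After 0 days: (1.0000, 0.0000, 0.0000)
After 1 day: (0.2000, 0.2000, 0.6000)
After 2 days: (0.2400, 0.4200, 0.3400)
After 3 days: (0.1920, 0.3860, 0.4220)
After 4 days: (0.2036, 0.4038, 0.3926)
P(in River after 4 days) = 0.3926

0.3926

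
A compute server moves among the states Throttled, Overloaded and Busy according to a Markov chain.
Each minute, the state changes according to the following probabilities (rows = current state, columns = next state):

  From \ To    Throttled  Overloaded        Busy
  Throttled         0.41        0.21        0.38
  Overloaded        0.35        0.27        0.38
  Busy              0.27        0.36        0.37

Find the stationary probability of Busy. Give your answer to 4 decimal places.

0.3762

Let the stationary distribution be π with π = πP and π_1 + π_2 + π_3 = 1.
π_1 = 0.41·π_1 + 0.35·π_2 + 0.27·π_3
π_2 = 0.21·π_1 + 0.27·π_2 + 0.36·π_3
Solving with the normalization constraint gives π = (0.3403, 0.2834, 0.3762).
So the stationary probability of Busy is 0.3762.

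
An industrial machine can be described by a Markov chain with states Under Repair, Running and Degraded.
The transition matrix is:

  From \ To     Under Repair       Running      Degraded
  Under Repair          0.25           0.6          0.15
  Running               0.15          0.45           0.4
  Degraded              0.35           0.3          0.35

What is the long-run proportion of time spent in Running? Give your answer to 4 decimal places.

Let the stationary distribution be π with π = πP and π_1 + π_2 + π_3 = 1.
π_1 = 0.25·π_1 + 0.15·π_2 + 0.35·π_3
π_2 = 0.6·π_1 + 0.45·π_2 + 0.3·π_3
Solving with the normalization constraint gives π = (0.2387, 0.4372, 0.3241).
So the stationary probability of Running is 0.4372.

0.4372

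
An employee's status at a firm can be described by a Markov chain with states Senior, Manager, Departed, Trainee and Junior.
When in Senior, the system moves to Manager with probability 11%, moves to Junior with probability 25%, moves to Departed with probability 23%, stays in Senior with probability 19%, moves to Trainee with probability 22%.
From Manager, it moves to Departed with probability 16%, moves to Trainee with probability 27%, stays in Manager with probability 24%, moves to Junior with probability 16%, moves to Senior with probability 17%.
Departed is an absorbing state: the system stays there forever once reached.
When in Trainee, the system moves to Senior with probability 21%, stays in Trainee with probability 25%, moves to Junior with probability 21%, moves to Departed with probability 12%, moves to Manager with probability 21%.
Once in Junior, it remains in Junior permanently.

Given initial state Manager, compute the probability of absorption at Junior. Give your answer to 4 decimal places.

0.5379

Let h(s) be the probability of absorption at Junior starting from transient state s. Then h(Junior) = 1 and h(Departed) = 0. By first-step analysis:
h(Senior) = 0.19·h(Senior) + 0.11·h(Manager) + 0.23·0 + 0.22·h(Trainee) + 0.25·1
h(Manager) = 0.17·h(Senior) + 0.24·h(Manager) + 0.16·0 + 0.27·h(Trainee) + 0.16·1
h(Trainee) = 0.21·h(Senior) + 0.21·h(Manager) + 0.12·0 + 0.25·h(Trainee) + 0.21·1
Solving: h(Senior) = 0.5397, h(Manager) = 0.5379, h(Trainee) = 0.5817.
Starting from Manager, the probability is 0.5379.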